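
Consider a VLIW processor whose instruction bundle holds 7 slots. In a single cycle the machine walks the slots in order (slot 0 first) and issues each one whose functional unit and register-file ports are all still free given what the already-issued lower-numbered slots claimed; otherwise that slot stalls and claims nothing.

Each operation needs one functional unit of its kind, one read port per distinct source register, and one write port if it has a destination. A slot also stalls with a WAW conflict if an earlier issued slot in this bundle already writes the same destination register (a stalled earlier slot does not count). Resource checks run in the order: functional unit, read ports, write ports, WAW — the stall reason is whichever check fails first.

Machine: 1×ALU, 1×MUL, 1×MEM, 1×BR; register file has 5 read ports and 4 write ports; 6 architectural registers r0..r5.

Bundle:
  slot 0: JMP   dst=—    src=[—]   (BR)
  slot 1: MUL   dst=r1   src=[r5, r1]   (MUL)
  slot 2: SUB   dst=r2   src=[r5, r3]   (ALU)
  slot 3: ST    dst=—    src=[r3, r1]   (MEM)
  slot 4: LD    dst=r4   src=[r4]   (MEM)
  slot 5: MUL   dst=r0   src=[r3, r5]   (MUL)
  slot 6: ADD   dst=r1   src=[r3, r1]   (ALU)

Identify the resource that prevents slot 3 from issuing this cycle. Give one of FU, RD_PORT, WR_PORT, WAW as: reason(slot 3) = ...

[0] BR needs rd=0 wr=0: ok; after: ALU=1 MUL=1 MEM=1 BR=0, R=5, W=4
[1] MUL needs rd=2 wr=1: ok; after: ALU=1 MUL=0 MEM=1 BR=0, R=3, W=3
[2] ALU needs rd=2 wr=1: ok; after: ALU=0 MUL=0 MEM=1 BR=0, R=1, W=2
[3] MEM needs rd=2 wr=0: RD_PORT; after: ALU=0 MUL=0 MEM=1 BR=0, R=1, W=2
[4] MEM needs rd=1 wr=1: ok; after: ALU=0 MUL=0 MEM=0 BR=0, R=0, W=1
[5] MUL needs rd=2 wr=1: FU; after: ALU=0 MUL=0 MEM=0 BR=0, R=0, W=1
[6] ALU needs rd=2 wr=1: FU; after: ALU=0 MUL=0 MEM=0 BR=0, R=0, W=1

reason(slot 3) = RD_PORT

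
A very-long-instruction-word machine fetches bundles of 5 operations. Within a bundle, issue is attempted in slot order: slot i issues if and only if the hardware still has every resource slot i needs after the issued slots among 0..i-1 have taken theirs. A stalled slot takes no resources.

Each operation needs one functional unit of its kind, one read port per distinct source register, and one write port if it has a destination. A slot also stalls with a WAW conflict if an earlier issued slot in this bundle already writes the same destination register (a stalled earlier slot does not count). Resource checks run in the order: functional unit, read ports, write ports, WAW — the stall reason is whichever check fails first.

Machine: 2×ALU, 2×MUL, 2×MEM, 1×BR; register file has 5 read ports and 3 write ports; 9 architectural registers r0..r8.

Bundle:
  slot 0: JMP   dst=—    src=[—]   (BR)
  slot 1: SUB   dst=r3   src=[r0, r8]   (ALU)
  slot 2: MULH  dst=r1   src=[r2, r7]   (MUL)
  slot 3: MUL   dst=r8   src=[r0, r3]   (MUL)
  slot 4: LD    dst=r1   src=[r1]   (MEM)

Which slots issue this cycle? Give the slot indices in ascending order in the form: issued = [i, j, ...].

[0] BR needs rd=0 wr=0: ok; after: ALU=2 MUL=2 MEM=2 BR=0, R=5, W=3
[1] ALU needs rd=2 wr=1: ok; after: ALU=1 MUL=2 MEM=2 BR=0, R=3, W=2
[2] MUL needs rd=2 wr=1: ok; after: ALU=1 MUL=1 MEM=2 BR=0, R=1, W=1
[3] MUL needs rd=2 wr=1: RD_PORT; after: ALU=1 MUL=1 MEM=2 BR=0, R=1, W=1
[4] MEM needs rd=1 wr=1: WAW; after: ALU=1 MUL=1 MEM=2 BR=0, R=1, W=1

issued = [0, 1, 2]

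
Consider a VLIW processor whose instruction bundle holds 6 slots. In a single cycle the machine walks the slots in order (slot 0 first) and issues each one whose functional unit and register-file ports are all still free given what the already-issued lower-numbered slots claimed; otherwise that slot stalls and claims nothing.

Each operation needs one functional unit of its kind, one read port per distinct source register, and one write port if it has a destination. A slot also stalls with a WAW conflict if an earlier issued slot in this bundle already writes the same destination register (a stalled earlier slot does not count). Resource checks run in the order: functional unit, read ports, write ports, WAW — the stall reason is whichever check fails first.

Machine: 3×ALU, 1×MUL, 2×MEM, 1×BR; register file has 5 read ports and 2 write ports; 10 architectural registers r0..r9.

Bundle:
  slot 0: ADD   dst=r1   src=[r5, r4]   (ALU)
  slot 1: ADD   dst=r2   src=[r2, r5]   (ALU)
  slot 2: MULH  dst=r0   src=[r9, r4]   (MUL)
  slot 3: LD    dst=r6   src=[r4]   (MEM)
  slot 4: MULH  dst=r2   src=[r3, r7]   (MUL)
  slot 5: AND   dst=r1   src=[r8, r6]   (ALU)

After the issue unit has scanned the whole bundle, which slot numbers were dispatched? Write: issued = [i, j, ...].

  0. ALU→r1 ⇒ go  {2A/1Mu/2Ld/1B | 3r 1w}
  1. ALU→r2 ⇒ go  {1A/1Mu/2Ld/1B | 1r 0w}
  2. MUL→r0 ⇒ no(RD_PORT)  {1A/1Mu/2Ld/1B | 1r 0w}
  3. MEM→r6 ⇒ no(WR_PORT)  {1A/1Mu/2Ld/1B | 1r 0w}
  4. MUL→r2 ⇒ no(RD_PORT)  {1A/1Mu/2Ld/1B | 1r 0w}
  5. ALU→r1 ⇒ no(RD_PORT)  {1A/1Mu/2Ld/1B | 1r 0w}

issued = [0, 1]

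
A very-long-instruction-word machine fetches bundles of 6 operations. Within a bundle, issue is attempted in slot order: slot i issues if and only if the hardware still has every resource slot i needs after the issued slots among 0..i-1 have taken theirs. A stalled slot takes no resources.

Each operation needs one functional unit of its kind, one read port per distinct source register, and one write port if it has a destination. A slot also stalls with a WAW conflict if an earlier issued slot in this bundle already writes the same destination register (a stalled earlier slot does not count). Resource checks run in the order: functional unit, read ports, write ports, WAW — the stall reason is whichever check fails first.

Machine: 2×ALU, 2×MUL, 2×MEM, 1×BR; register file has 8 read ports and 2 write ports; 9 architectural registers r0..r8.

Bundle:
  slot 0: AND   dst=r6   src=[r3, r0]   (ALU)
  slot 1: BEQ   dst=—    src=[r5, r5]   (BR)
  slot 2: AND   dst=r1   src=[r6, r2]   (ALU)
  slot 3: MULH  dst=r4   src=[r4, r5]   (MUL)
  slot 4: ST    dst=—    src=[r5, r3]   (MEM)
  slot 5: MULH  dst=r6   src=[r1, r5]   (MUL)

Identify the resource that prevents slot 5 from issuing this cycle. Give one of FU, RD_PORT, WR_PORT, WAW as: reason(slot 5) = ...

reason(slot 5) = RD_PORT

(0) want 1×ALU +2rd +1wr — yes → AL1|MU2|ME2|BR1|rd6|wr1
(1) want 1×BR +1rd +0wr — yes → AL1|MU2|ME2|BR0|rd5|wr1
(2) want 1×ALU +2rd +1wr — yes → AL0|MU2|ME2|BR0|rd3|wr0
(3) want 1×MUL +2rd +1wr — WR_PORT → AL0|MU2|ME2|BR0|rd3|wr0
(4) want 1×MEM +2rd +0wr — yes → AL0|MU2|ME1|BR0|rd1|wr0
(5) want 1×MUL +2rd +1wr — RD_PORT → AL0|MU2|ME1|BR0|rd1|wr0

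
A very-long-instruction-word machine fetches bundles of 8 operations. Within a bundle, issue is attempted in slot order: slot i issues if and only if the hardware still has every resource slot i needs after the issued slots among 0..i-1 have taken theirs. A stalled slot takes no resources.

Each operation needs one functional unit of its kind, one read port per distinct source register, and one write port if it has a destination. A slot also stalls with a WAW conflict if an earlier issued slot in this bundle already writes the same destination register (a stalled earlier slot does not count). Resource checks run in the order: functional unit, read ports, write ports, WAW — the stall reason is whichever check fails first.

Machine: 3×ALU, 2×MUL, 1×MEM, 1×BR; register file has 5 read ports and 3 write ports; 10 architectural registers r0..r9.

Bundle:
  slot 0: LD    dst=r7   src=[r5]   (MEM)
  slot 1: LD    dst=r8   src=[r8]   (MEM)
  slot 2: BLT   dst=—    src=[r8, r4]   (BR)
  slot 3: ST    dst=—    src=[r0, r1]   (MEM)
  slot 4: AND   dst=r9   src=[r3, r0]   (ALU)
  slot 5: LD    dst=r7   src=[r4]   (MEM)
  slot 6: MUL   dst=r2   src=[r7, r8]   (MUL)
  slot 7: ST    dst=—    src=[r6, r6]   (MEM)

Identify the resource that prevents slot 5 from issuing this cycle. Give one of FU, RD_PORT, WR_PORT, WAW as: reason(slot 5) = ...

(0) want 1×MEM +1rd +1wr — yes → AL3|MU2|ME0|BR1|rd4|wr2
(1) want 1×MEM +1rd +1wr — FU → AL3|MU2|ME0|BR1|rd4|wr2
(2) want 1×BR +2rd +0wr — yes → AL3|MU2|ME0|BR0|rd2|wr2
(3) want 1×MEM +2rd +0wr — FU → AL3|MU2|ME0|BR0|rd2|wr2
(4) want 1×ALU +2rd +1wr — yes → AL2|MU2|ME0|BR0|rd0|wr1
(5) want 1×MEM +1rd +1wr — FU → AL2|MU2|ME0|BR0|rd0|wr1
(6) want 1×MUL +2rd +1wr — RD_PORT → AL2|MU2|ME0|BR0|rd0|wr1
(7) want 1×MEM +1rd +0wr — FU → AL2|MU2|ME0|BR0|rd0|wr1

reason(slot 5) = FU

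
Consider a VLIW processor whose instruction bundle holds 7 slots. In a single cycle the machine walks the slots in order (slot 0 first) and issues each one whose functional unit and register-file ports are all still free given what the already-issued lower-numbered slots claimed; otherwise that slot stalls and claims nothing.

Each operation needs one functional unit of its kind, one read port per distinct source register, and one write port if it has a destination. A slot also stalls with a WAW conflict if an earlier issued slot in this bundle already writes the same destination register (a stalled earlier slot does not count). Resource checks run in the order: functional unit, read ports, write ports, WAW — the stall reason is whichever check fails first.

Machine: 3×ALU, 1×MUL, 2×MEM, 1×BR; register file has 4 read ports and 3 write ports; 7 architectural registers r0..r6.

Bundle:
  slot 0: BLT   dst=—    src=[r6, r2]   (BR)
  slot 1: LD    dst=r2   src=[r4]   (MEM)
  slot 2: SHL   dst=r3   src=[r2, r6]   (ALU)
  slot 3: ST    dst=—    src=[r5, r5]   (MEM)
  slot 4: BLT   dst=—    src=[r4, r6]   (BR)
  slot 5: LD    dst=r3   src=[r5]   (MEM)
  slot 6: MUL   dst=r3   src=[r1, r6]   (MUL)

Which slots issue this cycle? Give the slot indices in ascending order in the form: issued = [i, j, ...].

#0 BR src=r6,r2 dispatched  <A:3 Mu:1 Ld:2 B:0 rd:2 wr:3>
#1 MEM src=r4 dispatched  <A:3 Mu:1 Ld:1 B:0 rd:1 wr:2>
#2 ALU src=r2,r6 held:RD_PORT  <A:3 Mu:1 Ld:1 B:0 rd:1 wr:2>
#3 MEM src=r5,r5 dispatched  <A:3 Mu:1 Ld:0 B:0 rd:0 wr:2>
#4 BR src=r4,r6 held:FU  <A:3 Mu:1 Ld:0 B:0 rd:0 wr:2>
#5 MEM src=r5 held:FU  <A:3 Mu:1 Ld:0 B:0 rd:0 wr:2>
#6 MUL src=r1,r6 held:RD_PORT  <A:3 Mu:1 Ld:0 B:0 rd:0 wr:2>

issued = [0, 1, 3]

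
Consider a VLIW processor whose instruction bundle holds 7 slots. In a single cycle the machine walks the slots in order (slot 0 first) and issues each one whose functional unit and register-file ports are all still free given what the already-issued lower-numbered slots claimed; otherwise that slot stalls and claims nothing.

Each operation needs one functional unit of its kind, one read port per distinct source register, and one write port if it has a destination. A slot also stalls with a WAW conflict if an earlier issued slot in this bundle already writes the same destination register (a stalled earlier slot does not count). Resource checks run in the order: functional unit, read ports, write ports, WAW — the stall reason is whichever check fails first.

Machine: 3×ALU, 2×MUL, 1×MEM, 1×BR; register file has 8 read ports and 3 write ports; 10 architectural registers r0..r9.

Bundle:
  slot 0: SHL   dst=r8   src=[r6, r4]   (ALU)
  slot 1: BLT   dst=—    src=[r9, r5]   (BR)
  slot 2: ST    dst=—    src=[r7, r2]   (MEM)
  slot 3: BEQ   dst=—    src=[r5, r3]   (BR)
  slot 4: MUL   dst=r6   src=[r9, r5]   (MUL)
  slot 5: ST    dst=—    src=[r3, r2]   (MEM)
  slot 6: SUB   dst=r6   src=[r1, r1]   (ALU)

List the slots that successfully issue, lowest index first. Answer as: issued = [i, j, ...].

[0] ALU needs rd=2 wr=1: ok; after: ALU=2 MUL=2 MEM=1 BR=1, R=6, W=2
[1] BR needs rd=2 wr=0: ok; after: ALU=2 MUL=2 MEM=1 BR=0, R=4, W=2
[2] MEM needs rd=2 wr=0: ok; after: ALU=2 MUL=2 MEM=0 BR=0, R=2, W=2
[3] BR needs rd=2 wr=0: FU; after: ALU=2 MUL=2 MEM=0 BR=0, R=2, W=2
[4] MUL needs rd=2 wr=1: ok; after: ALU=2 MUL=1 MEM=0 BR=0, R=0, W=1
[5] MEM needs rd=2 wr=0: FU; after: ALU=2 MUL=1 MEM=0 BR=0, R=0, W=1
[6] ALU needs rd=1 wr=1: RD_PORT; after: ALU=2 MUL=1 MEM=0 BR=0, R=0, W=1

issued = [0, 1, 2, 4]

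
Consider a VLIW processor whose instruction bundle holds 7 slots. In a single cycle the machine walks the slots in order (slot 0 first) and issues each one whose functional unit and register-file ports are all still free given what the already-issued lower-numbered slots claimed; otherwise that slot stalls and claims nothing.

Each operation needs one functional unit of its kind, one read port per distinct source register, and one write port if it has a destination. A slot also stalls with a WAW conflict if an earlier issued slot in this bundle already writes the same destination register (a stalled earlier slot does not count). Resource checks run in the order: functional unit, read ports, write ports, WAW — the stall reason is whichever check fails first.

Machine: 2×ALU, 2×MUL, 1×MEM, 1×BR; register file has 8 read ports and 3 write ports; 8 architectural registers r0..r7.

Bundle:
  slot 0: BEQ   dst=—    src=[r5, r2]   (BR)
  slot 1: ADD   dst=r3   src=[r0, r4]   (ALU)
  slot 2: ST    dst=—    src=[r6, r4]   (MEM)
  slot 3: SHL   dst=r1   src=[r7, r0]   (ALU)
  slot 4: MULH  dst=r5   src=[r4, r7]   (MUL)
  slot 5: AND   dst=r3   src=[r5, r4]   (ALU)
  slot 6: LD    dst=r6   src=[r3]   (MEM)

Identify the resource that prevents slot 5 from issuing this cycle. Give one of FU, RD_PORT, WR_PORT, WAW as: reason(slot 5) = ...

[0] BR needs rd=2 wr=0: ok; after: ALU=2 MUL=2 MEM=1 BR=0, R=6, W=3
[1] ALU needs rd=2 wr=1: ok; after: ALU=1 MUL=2 MEM=1 BR=0, R=4, W=2
[2] MEM needs rd=2 wr=0: ok; after: ALU=1 MUL=2 MEM=0 BR=0, R=2, W=2
[3] ALU needs rd=2 wr=1: ok; after: ALU=0 MUL=2 MEM=0 BR=0, R=0, W=1
[4] MUL needs rd=2 wr=1: RD_PORT; after: ALU=0 MUL=2 MEM=0 BR=0, R=0, W=1
[5] ALU needs rd=2 wr=1: FU; after: ALU=0 MUL=2 MEM=0 BR=0, R=0, W=1
[6] MEM needs rd=1 wr=1: FU; after: ALU=0 MUL=2 MEM=0 BR=0, R=0, W=1

reason(slot 5) = FU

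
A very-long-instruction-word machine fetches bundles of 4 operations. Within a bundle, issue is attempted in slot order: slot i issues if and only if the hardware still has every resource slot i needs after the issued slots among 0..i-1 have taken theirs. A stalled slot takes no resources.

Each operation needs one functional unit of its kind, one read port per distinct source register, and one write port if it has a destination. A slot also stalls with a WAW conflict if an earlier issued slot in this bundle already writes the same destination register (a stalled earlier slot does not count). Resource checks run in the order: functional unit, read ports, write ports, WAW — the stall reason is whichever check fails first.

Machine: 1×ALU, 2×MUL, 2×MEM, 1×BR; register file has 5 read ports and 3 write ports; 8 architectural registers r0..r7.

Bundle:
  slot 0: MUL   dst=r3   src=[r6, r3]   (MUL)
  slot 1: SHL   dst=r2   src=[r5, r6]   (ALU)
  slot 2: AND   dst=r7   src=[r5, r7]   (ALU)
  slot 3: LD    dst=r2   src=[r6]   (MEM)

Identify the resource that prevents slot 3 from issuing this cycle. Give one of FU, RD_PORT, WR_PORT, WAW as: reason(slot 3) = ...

reason(slot 3) = WAW

[0] MUL needs rd=2 wr=1: ok; after: ALU=1 MUL=1 MEM=2 BR=1, R=3, W=2
[1] ALU needs rd=2 wr=1: ok; after: ALU=0 MUL=1 MEM=2 BR=1, R=1, W=1
[2] ALU needs rd=2 wr=1: FU; after: ALU=0 MUL=1 MEM=2 BR=1, R=1, W=1
[3] MEM needs rd=1 wr=1: WAW; after: ALU=0 MUL=1 MEM=2 BR=1, R=1, W=1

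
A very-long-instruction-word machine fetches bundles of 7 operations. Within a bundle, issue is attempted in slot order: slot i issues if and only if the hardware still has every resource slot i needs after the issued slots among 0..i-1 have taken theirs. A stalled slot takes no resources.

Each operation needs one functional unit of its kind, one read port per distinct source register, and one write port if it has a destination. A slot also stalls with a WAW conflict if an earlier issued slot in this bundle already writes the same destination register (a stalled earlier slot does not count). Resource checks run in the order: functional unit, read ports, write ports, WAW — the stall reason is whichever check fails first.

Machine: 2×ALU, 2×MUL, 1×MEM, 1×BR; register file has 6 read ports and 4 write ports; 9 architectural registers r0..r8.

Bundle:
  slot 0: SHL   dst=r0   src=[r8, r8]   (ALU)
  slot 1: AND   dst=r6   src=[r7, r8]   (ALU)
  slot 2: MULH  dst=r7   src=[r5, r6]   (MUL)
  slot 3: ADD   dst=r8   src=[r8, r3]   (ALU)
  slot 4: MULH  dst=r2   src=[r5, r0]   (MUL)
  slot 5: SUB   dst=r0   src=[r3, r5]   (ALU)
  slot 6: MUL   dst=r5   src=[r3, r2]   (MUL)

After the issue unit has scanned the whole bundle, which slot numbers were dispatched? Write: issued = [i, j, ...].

slot 0 (ALU): ISSUE — free A1,Mu2,Ld1,B1 rp5 wp3
slot 1 (ALU): ISSUE — free A0,Mu2,Ld1,B1 rp3 wp2
slot 2 (MUL): ISSUE — free A0,Mu1,Ld1,B1 rp1 wp1
slot 3 (ALU): stall FU — free A0,Mu1,Ld1,B1 rp1 wp1
slot 4 (MUL): stall RD_PORT — free A0,Mu1,Ld1,B1 rp1 wp1
slot 5 (ALU): stall FU — free A0,Mu1,Ld1,B1 rp1 wp1
slot 6 (MUL): stall RD_PORT — free A0,Mu1,Ld1,B1 rp1 wp1

issued = [0, 1, 2]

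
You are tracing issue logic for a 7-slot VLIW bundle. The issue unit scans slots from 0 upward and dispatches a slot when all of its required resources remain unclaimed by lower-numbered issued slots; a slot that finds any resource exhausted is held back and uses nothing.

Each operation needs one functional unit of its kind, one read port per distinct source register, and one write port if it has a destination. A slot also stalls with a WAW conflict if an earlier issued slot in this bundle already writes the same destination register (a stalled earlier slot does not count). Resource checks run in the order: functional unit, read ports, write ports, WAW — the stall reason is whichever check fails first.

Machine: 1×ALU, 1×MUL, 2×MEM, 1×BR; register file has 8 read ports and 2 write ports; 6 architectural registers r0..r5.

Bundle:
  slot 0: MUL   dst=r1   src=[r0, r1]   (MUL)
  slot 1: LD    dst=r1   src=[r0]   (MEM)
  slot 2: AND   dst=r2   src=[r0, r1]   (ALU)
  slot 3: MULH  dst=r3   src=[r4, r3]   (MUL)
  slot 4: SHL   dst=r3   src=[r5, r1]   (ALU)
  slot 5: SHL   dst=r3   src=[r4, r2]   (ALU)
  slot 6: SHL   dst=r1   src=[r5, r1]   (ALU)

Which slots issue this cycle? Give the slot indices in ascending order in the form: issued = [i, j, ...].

issued = [0, 2]

#0 MUL src=r0,r1 dispatched  <A:1 Mu:0 Ld:2 B:1 rd:6 wr:1>
#1 MEM src=r0 held:WAW  <A:1 Mu:0 Ld:2 B:1 rd:6 wr:1>
#2 ALU src=r0,r1 dispatched  <A:0 Mu:0 Ld:2 B:1 rd:4 wr:0>
#3 MUL src=r4,r3 held:FU  <A:0 Mu:0 Ld:2 B:1 rd:4 wr:0>
#4 ALU src=r5,r1 held:FU  <A:0 Mu:0 Ld:2 B:1 rd:4 wr:0>
#5 ALU src=r4,r2 held:FU  <A:0 Mu:0 Ld:2 B:1 rd:4 wr:0>
#6 ALU src=r5,r1 held:FU  <A:0 Mu:0 Ld:2 B:1 rd:4 wr:0>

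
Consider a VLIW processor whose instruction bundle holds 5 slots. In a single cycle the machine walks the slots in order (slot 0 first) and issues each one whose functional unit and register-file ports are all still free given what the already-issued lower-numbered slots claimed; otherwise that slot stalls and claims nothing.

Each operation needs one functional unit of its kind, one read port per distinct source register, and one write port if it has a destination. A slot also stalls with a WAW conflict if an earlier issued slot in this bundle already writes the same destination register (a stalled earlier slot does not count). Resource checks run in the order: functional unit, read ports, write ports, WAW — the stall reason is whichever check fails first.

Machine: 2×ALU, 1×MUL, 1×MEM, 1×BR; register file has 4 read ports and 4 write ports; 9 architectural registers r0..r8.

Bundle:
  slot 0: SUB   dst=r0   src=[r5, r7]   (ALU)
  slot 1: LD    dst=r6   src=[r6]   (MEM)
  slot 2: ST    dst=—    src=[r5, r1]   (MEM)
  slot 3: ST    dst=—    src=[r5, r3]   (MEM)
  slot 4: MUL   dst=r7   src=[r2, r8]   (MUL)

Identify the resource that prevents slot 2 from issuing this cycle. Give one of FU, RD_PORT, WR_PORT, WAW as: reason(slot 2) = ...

reason(slot 2) = FU

slot 0 (ALU): ISSUE — free A1,Mu1,Ld1,B1 rp2 wp3
slot 1 (MEM): ISSUE — free A1,Mu1,Ld0,B1 rp1 wp2
slot 2 (MEM): stall FU — free A1,Mu1,Ld0,B1 rp1 wp2
slot 3 (MEM): stall FU — free A1,Mu1,Ld0,B1 rp1 wp2
slot 4 (MUL): stall RD_PORT — free A1,Mu1,Ld0,B1 rp1 wp2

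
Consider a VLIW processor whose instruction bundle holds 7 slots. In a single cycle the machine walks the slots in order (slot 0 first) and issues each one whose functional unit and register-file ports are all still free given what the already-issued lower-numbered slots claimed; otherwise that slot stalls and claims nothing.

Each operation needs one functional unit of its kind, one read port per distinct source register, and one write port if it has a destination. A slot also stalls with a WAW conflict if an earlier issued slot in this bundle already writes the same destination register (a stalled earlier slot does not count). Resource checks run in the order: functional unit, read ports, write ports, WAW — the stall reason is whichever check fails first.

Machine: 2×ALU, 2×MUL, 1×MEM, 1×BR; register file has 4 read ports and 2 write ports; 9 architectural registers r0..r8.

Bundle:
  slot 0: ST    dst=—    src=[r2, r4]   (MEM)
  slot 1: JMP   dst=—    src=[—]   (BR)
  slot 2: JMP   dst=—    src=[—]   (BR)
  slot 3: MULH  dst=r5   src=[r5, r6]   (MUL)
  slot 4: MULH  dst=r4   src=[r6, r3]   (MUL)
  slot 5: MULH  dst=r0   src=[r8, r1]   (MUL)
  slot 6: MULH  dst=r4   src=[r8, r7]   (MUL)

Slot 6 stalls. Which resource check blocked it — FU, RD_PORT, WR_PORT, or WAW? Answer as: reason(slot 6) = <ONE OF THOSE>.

reason(slot 6) = RD_PORT

(0) want 1×MEM +2rd +0wr — yes → AL2|MU2|ME0|BR1|rd2|wr2
(1) want 1×BR +0rd +0wr — yes → AL2|MU2|ME0|BR0|rd2|wr2
(2) want 1×BR +0rd +0wr — FU → AL2|MU2|ME0|BR0|rd2|wr2
(3) want 1×MUL +2rd +1wr — yes → AL2|MU1|ME0|BR0|rd0|wr1
(4) want 1×MUL +2rd +1wr — RD_PORT → AL2|MU1|ME0|BR0|rd0|wr1
(5) want 1×MUL +2rd +1wr — RD_PORT → AL2|MU1|ME0|BR0|rd0|wr1
(6) want 1×MUL +2rd +1wr — RD_PORT → AL2|MU1|ME0|BR0|rd0|wr1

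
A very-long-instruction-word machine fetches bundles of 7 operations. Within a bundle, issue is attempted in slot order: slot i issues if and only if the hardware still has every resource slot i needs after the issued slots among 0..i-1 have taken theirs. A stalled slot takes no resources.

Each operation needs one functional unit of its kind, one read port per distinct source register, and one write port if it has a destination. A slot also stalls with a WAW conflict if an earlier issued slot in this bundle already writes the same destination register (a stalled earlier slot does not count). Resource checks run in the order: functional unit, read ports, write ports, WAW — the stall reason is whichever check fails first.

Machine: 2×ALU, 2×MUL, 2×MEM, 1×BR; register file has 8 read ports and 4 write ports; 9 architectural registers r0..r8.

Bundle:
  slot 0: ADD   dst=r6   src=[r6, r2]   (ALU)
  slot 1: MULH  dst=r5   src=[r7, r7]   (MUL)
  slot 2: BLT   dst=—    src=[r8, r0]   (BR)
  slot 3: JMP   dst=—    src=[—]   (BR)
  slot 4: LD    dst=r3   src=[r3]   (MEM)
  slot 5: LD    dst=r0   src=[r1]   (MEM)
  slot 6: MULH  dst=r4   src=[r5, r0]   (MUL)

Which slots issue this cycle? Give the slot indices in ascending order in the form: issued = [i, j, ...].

issued = [0, 1, 2, 4, 5]

slot 0 (ALU): ISSUE — free A1,Mu2,Ld2,B1 rp6 wp3
slot 1 (MUL): ISSUE — free A1,Mu1,Ld2,B1 rp5 wp2
slot 2 (BR): ISSUE — free A1,Mu1,Ld2,B0 rp3 wp2
slot 3 (BR): stall FU — free A1,Mu1,Ld2,B0 rp3 wp2
slot 4 (MEM): ISSUE — free A1,Mu1,Ld1,B0 rp2 wp1
slot 5 (MEM): ISSUE — free A1,Mu1,Ld0,B0 rp1 wp0
slot 6 (MUL): stall RD_PORT — free A1,Mu1,Ld0,B0 rp1 wp0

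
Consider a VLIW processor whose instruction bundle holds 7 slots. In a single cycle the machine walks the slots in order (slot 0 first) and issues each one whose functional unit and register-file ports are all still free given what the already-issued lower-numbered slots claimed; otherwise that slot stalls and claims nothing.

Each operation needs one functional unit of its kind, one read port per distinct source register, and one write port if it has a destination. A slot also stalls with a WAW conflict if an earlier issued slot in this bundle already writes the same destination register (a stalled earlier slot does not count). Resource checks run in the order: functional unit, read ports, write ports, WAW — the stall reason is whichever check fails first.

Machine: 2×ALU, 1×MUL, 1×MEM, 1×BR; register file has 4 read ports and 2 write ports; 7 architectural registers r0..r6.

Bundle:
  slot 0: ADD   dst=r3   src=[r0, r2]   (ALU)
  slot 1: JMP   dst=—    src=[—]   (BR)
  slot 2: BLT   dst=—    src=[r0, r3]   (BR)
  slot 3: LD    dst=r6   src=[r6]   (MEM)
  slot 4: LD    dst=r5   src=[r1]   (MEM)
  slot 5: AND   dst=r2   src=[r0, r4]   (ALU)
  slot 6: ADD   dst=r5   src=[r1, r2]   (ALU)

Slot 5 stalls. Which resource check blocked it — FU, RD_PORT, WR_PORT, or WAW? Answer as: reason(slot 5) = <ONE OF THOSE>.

reason(slot 5) = RD_PORT

  0. ALU→r3 ⇒ go  {1A/1Mu/1Ld/1B | 2r 1w}
  1. BR ⇒ go  {1A/1Mu/1Ld/0B | 2r 1w}
  2. BR ⇒ no(FU)  {1A/1Mu/1Ld/0B | 2r 1w}
  3. MEM→r6 ⇒ go  {1A/1Mu/0Ld/0B | 1r 0w}
  4. MEM→r5 ⇒ no(FU)  {1A/1Mu/0Ld/0B | 1r 0w}
  5. ALU→r2 ⇒ no(RD_PORT)  {1A/1Mu/0Ld/0B | 1r 0w}
  6. ALU→r5 ⇒ no(RD_PORT)  {1A/1Mu/0Ld/0B | 1r 0w}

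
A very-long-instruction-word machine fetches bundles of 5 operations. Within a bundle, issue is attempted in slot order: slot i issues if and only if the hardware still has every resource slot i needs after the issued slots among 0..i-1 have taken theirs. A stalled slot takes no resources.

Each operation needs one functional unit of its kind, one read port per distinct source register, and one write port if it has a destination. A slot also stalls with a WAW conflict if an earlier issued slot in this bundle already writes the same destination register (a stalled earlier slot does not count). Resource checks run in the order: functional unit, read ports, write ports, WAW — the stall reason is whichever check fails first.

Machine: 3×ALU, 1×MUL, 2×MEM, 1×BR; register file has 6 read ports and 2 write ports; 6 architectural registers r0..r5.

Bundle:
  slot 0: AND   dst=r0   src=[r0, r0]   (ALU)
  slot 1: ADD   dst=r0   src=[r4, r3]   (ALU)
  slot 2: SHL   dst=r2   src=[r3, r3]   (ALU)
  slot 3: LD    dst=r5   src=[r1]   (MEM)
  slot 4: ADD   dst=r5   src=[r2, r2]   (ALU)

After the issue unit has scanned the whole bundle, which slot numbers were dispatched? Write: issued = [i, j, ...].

issued = [0, 2]

#0 ALU src=r0,r0 dispatched  <A:2 Mu:1 Ld:2 B:1 rd:5 wr:1>
#1 ALU src=r4,r3 held:WAW  <A:2 Mu:1 Ld:2 B:1 rd:5 wr:1>
#2 ALU src=r3,r3 dispatched  <A:1 Mu:1 Ld:2 B:1 rd:4 wr:0>
#3 MEM src=r1 held:WR_PORT  <A:1 Mu:1 Ld:2 B:1 rd:4 wr:0>
#4 ALU src=r2,r2 held:WR_PORT  <A:1 Mu:1 Ld:2 B:1 rd:4 wr:0>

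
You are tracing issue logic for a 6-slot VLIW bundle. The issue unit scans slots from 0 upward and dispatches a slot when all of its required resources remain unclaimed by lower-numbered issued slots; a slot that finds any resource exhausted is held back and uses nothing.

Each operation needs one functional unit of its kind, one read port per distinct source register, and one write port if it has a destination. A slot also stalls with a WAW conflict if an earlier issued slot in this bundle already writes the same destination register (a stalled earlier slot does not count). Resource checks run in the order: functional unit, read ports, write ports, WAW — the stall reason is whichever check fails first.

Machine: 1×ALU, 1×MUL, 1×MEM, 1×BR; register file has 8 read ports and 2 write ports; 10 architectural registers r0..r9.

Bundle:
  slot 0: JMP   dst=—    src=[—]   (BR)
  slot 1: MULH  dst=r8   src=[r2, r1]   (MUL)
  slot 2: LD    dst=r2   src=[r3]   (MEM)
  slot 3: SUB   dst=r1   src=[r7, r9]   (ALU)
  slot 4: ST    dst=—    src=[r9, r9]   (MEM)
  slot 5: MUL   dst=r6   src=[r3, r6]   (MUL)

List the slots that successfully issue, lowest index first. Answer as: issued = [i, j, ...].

#0 BR src=- dispatched  <A:1 Mu:1 Ld:1 B:0 rd:8 wr:2>
#1 MUL src=r2,r1 dispatched  <A:1 Mu:0 Ld:1 B:0 rd:6 wr:1>
#2 MEM src=r3 dispatched  <A:1 Mu:0 Ld:0 B:0 rd:5 wr:0>
#3 ALU src=r7,r9 held:WR_PORT  <A:1 Mu:0 Ld:0 B:0 rd:5 wr:0>
#4 MEM src=r9,r9 held:FU  <A:1 Mu:0 Ld:0 B:0 rd:5 wr:0>
#5 MUL src=r3,r6 held:FU  <A:1 Mu:0 Ld:0 B:0 rd:5 wr:0>

issued = [0, 1, 2]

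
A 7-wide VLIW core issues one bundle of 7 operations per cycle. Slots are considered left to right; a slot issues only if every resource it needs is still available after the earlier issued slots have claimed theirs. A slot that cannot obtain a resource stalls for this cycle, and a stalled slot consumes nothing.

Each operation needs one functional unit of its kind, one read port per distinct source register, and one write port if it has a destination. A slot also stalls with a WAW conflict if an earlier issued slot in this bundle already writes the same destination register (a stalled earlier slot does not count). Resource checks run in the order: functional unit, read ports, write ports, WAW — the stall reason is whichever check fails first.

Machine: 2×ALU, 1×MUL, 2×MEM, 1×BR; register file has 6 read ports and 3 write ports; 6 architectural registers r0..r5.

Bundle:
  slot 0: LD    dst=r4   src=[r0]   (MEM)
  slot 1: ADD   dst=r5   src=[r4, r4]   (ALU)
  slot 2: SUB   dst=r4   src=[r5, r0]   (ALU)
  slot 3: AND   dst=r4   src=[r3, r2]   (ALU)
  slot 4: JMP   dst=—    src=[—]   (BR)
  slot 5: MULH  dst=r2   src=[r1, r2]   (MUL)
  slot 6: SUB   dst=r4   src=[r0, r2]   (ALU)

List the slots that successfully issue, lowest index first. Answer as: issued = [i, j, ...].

issued = [0, 1, 4, 5]

  0. MEM→r4 ⇒ go  {2A/1Mu/1Ld/1B | 5r 2w}
  1. ALU→r5 ⇒ go  {1A/1Mu/1Ld/1B | 4r 1w}
  2. ALU→r4 ⇒ no(WAW)  {1A/1Mu/1Ld/1B | 4r 1w}
  3. ALU→r4 ⇒ no(WAW)  {1A/1Mu/1Ld/1B | 4r 1w}
  4. BR ⇒ go  {1A/1Mu/1Ld/0B | 4r 1w}
  5. MUL→r2 ⇒ go  {1A/0Mu/1Ld/0B | 2r 0w}
  6. ALU→r4 ⇒ no(WR_PORT)  {1A/0Mu/1Ld/0B | 2r 0w}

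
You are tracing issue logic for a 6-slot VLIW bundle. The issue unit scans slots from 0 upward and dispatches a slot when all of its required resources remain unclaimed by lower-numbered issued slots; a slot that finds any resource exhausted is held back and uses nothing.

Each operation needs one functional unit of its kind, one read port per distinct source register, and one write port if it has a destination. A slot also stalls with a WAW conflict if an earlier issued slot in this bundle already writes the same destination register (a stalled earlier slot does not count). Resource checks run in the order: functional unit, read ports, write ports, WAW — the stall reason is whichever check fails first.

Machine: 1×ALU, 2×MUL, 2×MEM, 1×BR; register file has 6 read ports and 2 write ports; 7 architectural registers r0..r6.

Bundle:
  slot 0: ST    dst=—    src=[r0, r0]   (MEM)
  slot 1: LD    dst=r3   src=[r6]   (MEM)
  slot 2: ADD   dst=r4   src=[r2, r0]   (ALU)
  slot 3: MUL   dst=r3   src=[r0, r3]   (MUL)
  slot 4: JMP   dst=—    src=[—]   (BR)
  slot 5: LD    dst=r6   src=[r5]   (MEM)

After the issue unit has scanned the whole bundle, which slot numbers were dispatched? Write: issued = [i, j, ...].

issued = [0, 1, 2, 4]

  0. MEM ⇒ go  {1A/2Mu/1Ld/1B | 5r 2w}
  1. MEM→r3 ⇒ go  {1A/2Mu/0Ld/1B | 4r 1w}
  2. ALU→r4 ⇒ go  {0A/2Mu/0Ld/1B | 2r 0w}
  3. MUL→r3 ⇒ no(WR_PORT)  {0A/2Mu/0Ld/1B | 2r 0w}
  4. BR ⇒ go  {0A/2Mu/0Ld/0B | 2r 0w}
  5. MEM→r6 ⇒ no(FU)  {0A/2Mu/0Ld/0B | 2r 0w}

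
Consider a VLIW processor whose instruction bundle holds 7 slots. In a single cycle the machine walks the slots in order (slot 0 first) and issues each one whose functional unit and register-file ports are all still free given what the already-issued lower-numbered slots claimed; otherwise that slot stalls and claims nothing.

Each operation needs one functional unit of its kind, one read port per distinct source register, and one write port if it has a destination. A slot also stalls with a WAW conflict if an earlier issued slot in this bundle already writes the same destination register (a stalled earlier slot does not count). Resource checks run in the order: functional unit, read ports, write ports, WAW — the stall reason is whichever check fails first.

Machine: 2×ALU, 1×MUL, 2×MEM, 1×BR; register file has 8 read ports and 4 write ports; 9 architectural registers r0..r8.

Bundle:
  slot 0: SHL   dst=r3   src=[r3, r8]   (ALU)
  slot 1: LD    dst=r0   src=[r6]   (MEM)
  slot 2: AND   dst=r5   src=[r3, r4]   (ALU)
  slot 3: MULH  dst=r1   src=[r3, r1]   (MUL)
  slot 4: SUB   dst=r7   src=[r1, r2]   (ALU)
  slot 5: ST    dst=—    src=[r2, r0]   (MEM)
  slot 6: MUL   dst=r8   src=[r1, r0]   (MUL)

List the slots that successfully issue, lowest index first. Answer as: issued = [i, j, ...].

[0] ALU needs rd=2 wr=1: ok; after: ALU=1 MUL=1 MEM=2 BR=1, R=6, W=3
[1] MEM needs rd=1 wr=1: ok; after: ALU=1 MUL=1 MEM=1 BR=1, R=5, W=2
[2] ALU needs rd=2 wr=1: ok; after: ALU=0 MUL=1 MEM=1 BR=1, R=3, W=1
[3] MUL needs rd=2 wr=1: ok; after: ALU=0 MUL=0 MEM=1 BR=1, R=1, W=0
[4] ALU needs rd=2 wr=1: FU; after: ALU=0 MUL=0 MEM=1 BR=1, R=1, W=0
[5] MEM needs rd=2 wr=0: RD_PORT; after: ALU=0 MUL=0 MEM=1 BR=1, R=1, W=0
[6] MUL needs rd=2 wr=1: FU; after: ALU=0 MUL=0 MEM=1 BR=1, R=1, W=0

issued = [0, 1, 2, 3]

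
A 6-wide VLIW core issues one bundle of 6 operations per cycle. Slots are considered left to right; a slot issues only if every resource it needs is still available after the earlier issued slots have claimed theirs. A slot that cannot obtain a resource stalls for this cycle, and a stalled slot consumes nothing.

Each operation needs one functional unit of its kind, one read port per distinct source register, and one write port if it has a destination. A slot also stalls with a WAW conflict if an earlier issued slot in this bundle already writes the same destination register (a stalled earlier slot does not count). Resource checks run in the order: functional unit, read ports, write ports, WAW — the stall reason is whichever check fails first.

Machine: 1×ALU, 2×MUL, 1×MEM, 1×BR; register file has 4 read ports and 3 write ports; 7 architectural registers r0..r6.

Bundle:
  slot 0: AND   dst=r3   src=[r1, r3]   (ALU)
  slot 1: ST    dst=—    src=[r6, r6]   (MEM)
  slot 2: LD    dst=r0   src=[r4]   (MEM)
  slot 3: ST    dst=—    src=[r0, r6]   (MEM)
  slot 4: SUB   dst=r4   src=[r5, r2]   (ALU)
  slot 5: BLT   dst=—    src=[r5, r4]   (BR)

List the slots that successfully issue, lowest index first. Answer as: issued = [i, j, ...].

#0 ALU src=r1,r3 dispatched  <A:0 Mu:2 Ld:1 B:1 rd:2 wr:2>
#1 MEM src=r6,r6 dispatched  <A:0 Mu:2 Ld:0 B:1 rd:1 wr:2>
#2 MEM src=r4 held:FU  <A:0 Mu:2 Ld:0 B:1 rd:1 wr:2>
#3 MEM src=r0,r6 held:FU  <A:0 Mu:2 Ld:0 B:1 rd:1 wr:2>
#4 ALU src=r5,r2 held:FU  <A:0 Mu:2 Ld:0 B:1 rd:1 wr:2>
#5 BR src=r5,r4 held:RD_PORT  <A:0 Mu:2 Ld:0 B:1 rd:1 wr:2>

issued = [0, 1]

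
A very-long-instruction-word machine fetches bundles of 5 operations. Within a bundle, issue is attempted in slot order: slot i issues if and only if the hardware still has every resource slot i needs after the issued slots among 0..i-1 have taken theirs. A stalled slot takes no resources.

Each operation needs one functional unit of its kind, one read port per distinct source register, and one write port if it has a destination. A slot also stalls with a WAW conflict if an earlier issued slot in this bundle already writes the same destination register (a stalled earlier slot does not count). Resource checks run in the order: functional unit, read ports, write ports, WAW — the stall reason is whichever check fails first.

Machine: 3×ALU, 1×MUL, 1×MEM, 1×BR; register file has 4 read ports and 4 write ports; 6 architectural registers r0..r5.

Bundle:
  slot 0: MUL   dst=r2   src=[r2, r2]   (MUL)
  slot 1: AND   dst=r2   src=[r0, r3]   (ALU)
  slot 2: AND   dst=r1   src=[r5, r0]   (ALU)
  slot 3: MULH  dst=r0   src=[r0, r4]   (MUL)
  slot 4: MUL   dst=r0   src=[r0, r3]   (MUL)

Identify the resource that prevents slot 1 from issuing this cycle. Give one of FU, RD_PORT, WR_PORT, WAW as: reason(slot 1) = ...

  0. MUL→r2 ⇒ go  {3A/0Mu/1Ld/1B | 3r 3w}
  1. ALU→r2 ⇒ no(WAW)  {3A/0Mu/1Ld/1B | 3r 3w}
  2. ALU→r1 ⇒ go  {2A/0Mu/1Ld/1B | 1r 2w}
  3. MUL→r0 ⇒ no(FU)  {2A/0Mu/1Ld/1B | 1r 2w}
  4. MUL→r0 ⇒ no(FU)  {2A/0Mu/1Ld/1B | 1r 2w}

reason(slot 1) = WAW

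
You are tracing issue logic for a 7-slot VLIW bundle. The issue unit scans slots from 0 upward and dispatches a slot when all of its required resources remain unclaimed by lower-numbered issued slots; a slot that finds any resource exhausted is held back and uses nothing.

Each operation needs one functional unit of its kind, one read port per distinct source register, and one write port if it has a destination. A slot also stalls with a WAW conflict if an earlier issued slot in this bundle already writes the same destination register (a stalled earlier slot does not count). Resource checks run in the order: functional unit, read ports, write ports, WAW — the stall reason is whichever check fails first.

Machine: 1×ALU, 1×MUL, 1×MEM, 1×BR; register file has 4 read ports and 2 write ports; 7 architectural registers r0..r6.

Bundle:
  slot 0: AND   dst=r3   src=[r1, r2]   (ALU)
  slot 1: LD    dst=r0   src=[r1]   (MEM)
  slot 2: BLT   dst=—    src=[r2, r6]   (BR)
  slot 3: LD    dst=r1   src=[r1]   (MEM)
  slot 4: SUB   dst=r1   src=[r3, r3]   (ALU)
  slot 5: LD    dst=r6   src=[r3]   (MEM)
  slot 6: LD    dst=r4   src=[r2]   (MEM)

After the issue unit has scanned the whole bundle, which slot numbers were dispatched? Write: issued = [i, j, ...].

issued = [0, 1]

(0) want 1×ALU +2rd +1wr — yes → AL0|MU1|ME1|BR1|rd2|wr1
(1) want 1×MEM +1rd +1wr — yes → AL0|MU1|ME0|BR1|rd1|wr0
(2) want 1×BR +2rd +0wr — RD_PORT → AL0|MU1|ME0|BR1|rd1|wr0
(3) want 1×MEM +1rd +1wr — FU → AL0|MU1|ME0|BR1|rd1|wr0
(4) want 1×ALU +1rd +1wr — FU → AL0|MU1|ME0|BR1|rd1|wr0
(5) want 1×MEM +1rd +1wr — FU → AL0|MU1|ME0|BR1|rd1|wr0
(6) want 1×MEM +1rd +1wr — FU → AL0|MU1|ME0|BR1|rd1|wr0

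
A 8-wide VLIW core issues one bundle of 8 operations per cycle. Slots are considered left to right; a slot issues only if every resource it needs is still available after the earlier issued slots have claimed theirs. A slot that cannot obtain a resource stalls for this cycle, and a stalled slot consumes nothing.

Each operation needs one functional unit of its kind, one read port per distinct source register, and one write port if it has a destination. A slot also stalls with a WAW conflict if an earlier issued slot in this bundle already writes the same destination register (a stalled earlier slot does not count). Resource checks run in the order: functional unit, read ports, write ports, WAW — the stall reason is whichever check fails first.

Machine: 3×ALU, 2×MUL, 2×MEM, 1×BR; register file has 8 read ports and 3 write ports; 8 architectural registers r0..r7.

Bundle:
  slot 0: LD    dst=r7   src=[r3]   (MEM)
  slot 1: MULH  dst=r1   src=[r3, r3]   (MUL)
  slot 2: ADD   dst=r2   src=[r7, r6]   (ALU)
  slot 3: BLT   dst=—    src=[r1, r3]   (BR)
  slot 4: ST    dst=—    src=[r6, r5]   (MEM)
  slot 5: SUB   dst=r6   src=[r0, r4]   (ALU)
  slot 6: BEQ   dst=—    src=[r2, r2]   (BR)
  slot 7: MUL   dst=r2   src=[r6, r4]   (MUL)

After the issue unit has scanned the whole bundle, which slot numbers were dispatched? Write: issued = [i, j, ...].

slot 0 (MEM): ISSUE — free A3,Mu2,Ld1,B1 rp7 wp2
slot 1 (MUL): ISSUE — free A3,Mu1,Ld1,B1 rp6 wp1
slot 2 (ALU): ISSUE — free A2,Mu1,Ld1,B1 rp4 wp0
slot 3 (BR): ISSUE — free A2,Mu1,Ld1,B0 rp2 wp0
slot 4 (MEM): ISSUE — free A2,Mu1,Ld0,B0 rp0 wp0
slot 5 (ALU): stall RD_PORT — free A2,Mu1,Ld0,B0 rp0 wp0
slot 6 (BR): stall FU — free A2,Mu1,Ld0,B0 rp0 wp0
slot 7 (MUL): stall RD_PORT — free A2,Mu1,Ld0,B0 rp0 wp0

issued = [0, 1, 2, 3, 4]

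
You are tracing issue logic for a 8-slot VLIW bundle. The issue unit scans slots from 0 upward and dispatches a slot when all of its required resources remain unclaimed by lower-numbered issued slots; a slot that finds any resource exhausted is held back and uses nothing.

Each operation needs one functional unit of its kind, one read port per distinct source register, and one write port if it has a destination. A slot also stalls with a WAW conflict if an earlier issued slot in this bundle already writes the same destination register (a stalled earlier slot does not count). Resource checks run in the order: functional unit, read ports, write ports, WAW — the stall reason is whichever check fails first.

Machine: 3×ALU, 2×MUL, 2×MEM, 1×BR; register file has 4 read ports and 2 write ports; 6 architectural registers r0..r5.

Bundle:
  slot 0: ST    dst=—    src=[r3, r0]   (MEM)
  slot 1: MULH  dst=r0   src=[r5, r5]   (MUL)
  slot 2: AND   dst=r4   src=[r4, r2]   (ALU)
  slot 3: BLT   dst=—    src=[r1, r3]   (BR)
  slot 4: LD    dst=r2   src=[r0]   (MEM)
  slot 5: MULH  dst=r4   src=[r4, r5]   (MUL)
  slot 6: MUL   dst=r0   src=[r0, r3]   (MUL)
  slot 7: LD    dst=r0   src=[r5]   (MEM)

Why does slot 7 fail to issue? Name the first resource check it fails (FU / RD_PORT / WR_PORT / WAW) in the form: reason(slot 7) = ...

(0) want 1×MEM +2rd +0wr — yes → AL3|MU2|ME1|BR1|rd2|wr2
(1) want 1×MUL +1rd +1wr — yes → AL3|MU1|ME1|BR1|rd1|wr1
(2) want 1×ALU +2rd +1wr — RD_PORT → AL3|MU1|ME1|BR1|rd1|wr1
(3) want 1×BR +2rd +0wr — RD_PORT → AL3|MU1|ME1|BR1|rd1|wr1
(4) want 1×MEM +1rd +1wr — yes → AL3|MU1|ME0|BR1|rd0|wr0
(5) want 1×MUL +2rd +1wr — RD_PORT → AL3|MU1|ME0|BR1|rd0|wr0
(6) want 1×MUL +2rd +1wr — RD_PORT → AL3|MU1|ME0|BR1|rd0|wr0
(7) want 1×MEM +1rd +1wr — FU → AL3|MU1|ME0|BR1|rd0|wr0

reason(slot 7) = FU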